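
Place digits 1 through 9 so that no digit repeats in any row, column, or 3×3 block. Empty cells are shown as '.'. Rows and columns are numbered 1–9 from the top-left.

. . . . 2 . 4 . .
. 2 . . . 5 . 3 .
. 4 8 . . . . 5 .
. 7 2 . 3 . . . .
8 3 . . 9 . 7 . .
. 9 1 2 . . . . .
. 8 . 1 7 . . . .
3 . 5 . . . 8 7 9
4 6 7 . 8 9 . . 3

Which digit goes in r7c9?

6

r7c3 = 9 (sole candidate).
r8c2 = 1 (sole candidate).
r9c4 = 5 (sole candidate).
r1c2 = 5 (sole candidate).
r2c3 = 6 (sole candidate).
r5c3 = 4 (sole candidate).
r5c4 = 6 (sole candidate).
r5c6 = 1 (sole candidate).
r5c8 = 2 (sole candidate).
r5c9 = 5 (sole candidate).
r7c1 = 2 (sole candidate).
r8c4 = 4 (sole candidate).
r8c5 = 6 (sole candidate).
r8c6 = 2 (sole candidate).
r9c8 = 1 (sole candidate).
r1c3 = 3 (sole candidate).
r3c5 = 1 (sole candidate).
r4c4 = 8 (sole candidate).
r4c6 = 4 (sole candidate).
r6c5 = 5 (sole candidate).
r6c6 = 7 (sole candidate).
r7c6 = 3 (sole candidate).
r9c7 = 2 (sole candidate).
r2c5 = 4 (sole candidate).
r3c6 = 6 (sole candidate).
r3c7 = 9 (sole candidate).
r6c1 = 6 (sole candidate).
r6c7 = 3 (sole candidate).
r1c6 = 8 (sole candidate).
r1c8 = 6 (sole candidate).
r2c7 = 1 (sole candidate).
r3c1 = 7 (sole candidate).
r3c4 = 3 (sole candidate).
r3c9 = 2 (sole candidate).
r4c1 = 5 (sole candidate).
r4c7 = 6 (sole candidate).
r4c8 = 9 (sole candidate).
r4c9 = 1 (sole candidate).
r7c7 = 5 (sole candidate).
r7c8 = 4 (sole candidate).
r7c9 = 6: row 7 has {1,2,3,4,5,7,8,9}; col 9 has {1,2,3,5,9}; box has {1,2,3,4,5,7,8,9} → only 6 remains.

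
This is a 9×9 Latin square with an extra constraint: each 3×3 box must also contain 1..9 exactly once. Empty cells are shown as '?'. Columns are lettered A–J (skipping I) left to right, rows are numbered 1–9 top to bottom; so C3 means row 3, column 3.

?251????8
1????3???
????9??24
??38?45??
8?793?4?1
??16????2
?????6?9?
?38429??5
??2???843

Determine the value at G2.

7

F1 = 7: row 1 has {1,2,5,8}; col 6 has {3,4,6,9}; box has {1,3,9} → only 7 remains.
C3 = 6: row 3 has {2,4,9}; col 3 has {1,2,3,5,7,8}; box has {1,2,5} → only 6 remains.
D3 = 5: row 3 has {2,4,6,9}; col 4 has {1,4,6,8,9}; box has {1,3,7,9} → only 5 remains.
F3 = 8: row 3 has {2,4,5,6,9}; col 6 has {3,4,6,7,9}; box has {1,3,5,7,9} → only 8 remains.
H5 = 6: row 5 has {1,3,4,7,8,9}; col 8 has {2,4,9}; box has {1,2,4,5} → only 6 remains.
F6 = 5: row 6 has {1,2,6}; col 6 has {3,4,6,7,8,9}; box has {3,4,6,8,9} → only 5 remains.
C7 = 4: row 7 has {6,9}; col 3 has {1,2,3,5,6,7,8}; box has {2,3,8} → only 4 remains.
J7 = 7: row 7 has {4,6,9}; col 9 has {1,2,3,4,5,8}; box has {3,4,5,8,9} → only 7 remains.
H8 = 1: row 8 has {2,3,4,5,8,9}; col 8 has {2,4,6,9}; box has {3,4,5,7,8,9} → only 1 remains.
D9 = 7: row 9 has {2,3,4,8}; col 4 has {1,4,5,6,8,9}; box has {2,4,6,9} → only 7 remains.
F9 = 1: row 9 has {2,3,4,7,8}; col 6 has {3,4,5,6,7,8,9}; box has {2,4,6,7,9} → only 1 remains.
H1 = 3: row 1 has {1,2,5,7,8}; col 8 has {1,2,4,6,9}; box has {2,4,8} → only 3 remains.
C2 = 9: row 2 has {1,3}; col 3 has {1,2,3,4,5,6,7,8}; box has {1,2,5,6} → only 9 remains.
D2 = 2: row 2 has {1,3,9}; col 4 has {1,4,5,6,7,8,9}; box has {1,3,5,7,8,9} → only 2 remains.
J2 = 6: row 2 has {1,2,3,9}; col 9 has {1,2,3,4,5,7,8}; box has {2,3,4,8} → only 6 remains.
B3 = 7: row 3 has {2,4,5,6,8,9}; col 2 has {2,3}; box has {1,2,5,6,9} → only 7 remains.
G3 = 1: row 3 has {2,4,5,6,7,8,9}; col 7 has {4,5,8}; box has {2,3,4,6,8} → only 1 remains.
H4 = 7: row 4 has {3,4,5,8}; col 8 has {1,2,3,4,6,9}; box has {1,2,4,5,6} → only 7 remains.
J4 = 9: row 4 has {3,4,5,7,8}; col 9 has {1,2,3,4,5,6,7,8}; box has {1,2,4,5,6,7} → only 9 remains.
B5 = 5: row 5 has {1,3,4,6,7,8,9}; col 2 has {2,3,7}; box has {1,3,7,8} → only 5 remains.
F5 = 2: row 5 has {1,3,4,5,6,7,8,9}; col 6 has {1,3,4,5,6,7,8,9}; box has {3,4,5,6,8,9} → only 2 remains.
E6 = 7: row 6 has {1,2,5,6}; col 5 has {2,3,9}; box has {2,3,4,5,6,8,9} → only 7 remains.
G6 = 3: row 6 has {1,2,5,6,7}; col 7 has {1,4,5,8}; box has {1,2,4,5,6,7,9} → only 3 remains.
H6 = 8: row 6 has {1,2,3,5,6,7}; col 8 has {1,2,3,4,6,7,9}; box has {1,2,3,4,5,6,7,9} → only 8 remains.
A7 = 5: row 7 has {4,6,7,9}; col 1 has {1,8}; box has {2,3,4,8} → only 5 remains.
B7 = 1: row 7 has {4,5,6,7,9}; col 2 has {2,3,5,7}; box has {2,3,4,5,8} → only 1 remains.
D7 = 3: row 7 has {1,4,5,6,7,9}; col 4 has {1,2,4,5,6,7,8,9}; box has {1,2,4,6,7,9} → only 3 remains.
E7 = 8: row 7 has {1,3,4,5,6,7,9}; col 5 has {2,3,7,9}; box has {1,2,3,4,6,7,9} → only 8 remains.
G7 = 2: row 7 has {1,3,4,5,6,7,8,9}; col 7 has {1,3,4,5,8}; box has {1,3,4,5,7,8,9} → only 2 remains.
G8 = 6: row 8 has {1,2,3,4,5,8,9}; col 7 has {1,2,3,4,5,8}; box has {1,2,3,4,5,7,8,9} → only 6 remains.
E9 = 5: row 9 has {1,2,3,4,7,8}; col 5 has {2,3,7,8,9}; box has {1,2,3,4,6,7,8,9} → only 5 remains.
A1 = 4: row 1 has {1,2,3,5,7,8}; col 1 has {1,5,8}; box has {1,2,5,6,7,9} → only 4 remains.
E1 = 6: row 1 has {1,2,3,4,5,7,8}; col 5 has {2,3,5,7,8,9}; box has {1,2,3,5,7,8,9} → only 6 remains.
G1 = 9: row 1 has {1,2,3,4,5,6,7,8}; col 7 has {1,2,3,4,5,6,8}; box has {1,2,3,4,6,8} → only 9 remains.
B2 = 8: row 2 has {1,2,3,6,9}; col 2 has {1,2,3,5,7}; box has {1,2,4,5,6,7,9} → only 8 remains.
E2 = 4: row 2 has {1,2,3,6,8,9}; col 5 has {2,3,5,6,7,8,9}; box has {1,2,3,5,6,7,8,9} → only 4 remains.
G2 = 7: row 2 has {1,2,3,4,6,8,9}; col 7 has {1,2,3,4,5,6,8,9}; box has {1,2,3,4,6,8,9} → only 7 remains.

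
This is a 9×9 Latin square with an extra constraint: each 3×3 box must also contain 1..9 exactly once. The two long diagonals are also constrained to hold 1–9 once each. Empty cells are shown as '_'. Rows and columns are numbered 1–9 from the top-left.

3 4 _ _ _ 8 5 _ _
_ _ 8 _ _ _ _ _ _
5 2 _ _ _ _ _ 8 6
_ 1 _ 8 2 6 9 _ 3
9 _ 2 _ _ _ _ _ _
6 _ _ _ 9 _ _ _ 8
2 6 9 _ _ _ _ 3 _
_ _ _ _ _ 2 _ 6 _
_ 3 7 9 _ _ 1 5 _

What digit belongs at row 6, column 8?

4

row 3, column 3 = 1: row 3 has {2,5,6,8}; col 3 has {2,7,8,9}; box has {2,3,4,5,8}; main diagonal has {3,6,8} → only 1 remains.
row 9, column 6 = 4: row 9 has {1,3,5,7,9}; col 6 has {2,6,8}; box has {2,9} → only 4 remains.
row 9, column 9 = 2: row 9 has {1,3,4,5,7,9}; col 9 has {3,6,8}; box has {1,3,5,6}; main diagonal has {1,3,6,8} → only 2 remains.
row 1, column 3 = 6: row 1 has {3,4,5,8}; col 3 has {1,2,7,8,9}; box has {1,2,3,4,5,8} → only 6 remains.
row 2, column 1 = 7: row 2 has {8}; col 1 has {2,3,5,6,9}; box has {1,2,3,4,5,6,8} → only 7 remains.
row 2, column 2 = 9: row 2 has {7,8}; col 2 has {1,2,3,4,6}; box has {1,2,3,4,5,6,7,8}; main diagonal has {1,2,3,6,8} → only 9 remains.
row 4, column 1 = 4: row 4 has {1,2,3,6,8,9}; col 1 has {2,3,5,6,7,9}; box has {1,2,6,9} → only 4 remains.
row 4, column 3 = 5: row 4 has {1,2,3,4,6,8,9}; col 3 has {1,2,6,7,8,9}; box has {1,2,4,6,9} → only 5 remains.
row 4, column 8 = 7: row 4 has {1,2,3,4,5,6,8,9}; col 8 has {3,5,6,8}; box has {3,8,9} → only 7 remains.
row 6, column 2 = 7: row 6 has {6,8,9}; col 2 has {1,2,3,4,6,9}; box has {1,2,4,5,6,9} → only 7 remains.
row 6, column 3 = 3: row 6 has {6,7,8,9}; col 3 has {1,2,5,6,7,8,9}; box has {1,2,4,5,6,7,9} → only 3 remains.
row 6, column 6 = 5: row 6 has {3,6,7,8,9}; col 6 has {2,4,6,8}; box has {2,6,8,9}; main diagonal has {1,2,3,6,8,9} → only 5 remains.
row 8, column 3 = 4: row 8 has {2,6}; col 3 has {1,2,3,5,6,7,8,9}; box has {2,3,6,7,9} → only 4 remains.
row 9, column 1 = 8: row 9 has {1,2,3,4,5,7,9}; col 1 has {2,3,4,5,6,7,9}; box has {2,3,4,6,7,9}; anti-diagonal has {6,9} → only 8 remains.
row 9, column 5 = 6: row 9 has {1,2,3,4,5,7,8,9}; col 5 has {2,9}; box has {2,4,9} → only 6 remains.
row 5, column 2 = 8: row 5 has {2,9}; col 2 has {1,2,3,4,6,7,9}; box has {1,2,3,4,5,6,7,9} → only 8 remains.
row 8, column 1 = 1: row 8 has {2,4,6}; col 1 has {2,3,4,5,6,7,8,9}; box has {2,3,4,6,7,8,9} → only 1 remains.
row 8, column 2 = 5: row 8 has {1,2,4,6}; col 2 has {1,2,3,4,6,7,8,9}; box has {1,2,3,4,6,7,8,9}; anti-diagonal has {6,8,9} → only 5 remains.
row 1, column 8 = 9: in row 1, 9 can only go here (every other open cell in that row sees a 9).
row 1, column 4 = 2: in row 1, 2 can only go here (every other open cell in that row sees a 2).
row 2, column 4 = 6: in row 2, 6 can only go here (every other open cell in that row sees a 6).
row 2, column 5 = 5: in row 2, 5 can only go here (every other open cell in that row sees a 5).
row 3, column 6 = 9: in row 3, 9 can only go here (every other open cell in that row sees a 9).
row 5, column 9 = 5: in row 5, 5 can only go here (every other open cell in that row sees a 5).
row 5, column 7 = 6: in row 5, 6 can only go here (every other open cell in that row sees a 6).
row 7, column 4 = 5: in row 7, 5 can only go here (every other open cell in that row sees a 5).
row 7, column 5 = 8: in row 7, 8 can only go here (every other open cell in that row sees an 8).
row 7, column 6 = 1: in row 7, 1 can only go here (every other open cell in that row sees a 1).
row 2, column 6 = 3: row 2 has {5,6,7,8,9}; col 6 has {1,2,4,5,6,8,9}; box has {2,5,6,8,9} → only 3 remains.
row 5, column 6 = 7: row 5 has {2,5,6,8,9}; col 6 has {1,2,3,4,5,6,8,9}; box has {2,5,6,8,9} → only 7 remains.
row 5, column 5 = 4: row 5 has {2,5,6,7,8,9}; col 5 has {2,5,6,8,9}; box has {2,5,6,7,8,9}; main diagonal has {1,2,3,5,6,8,9}; anti-diagonal has {5,6,8,9} → only 4 remains.
row 5, column 8 = 1: row 5 has {2,4,5,6,7,8,9}; col 8 has {3,5,6,7,8,9}; box has {3,5,6,7,8,9} → only 1 remains.
row 6, column 4 = 1: row 6 has {3,5,6,7,8,9}; col 4 has {2,5,6,8,9}; box has {2,4,5,6,7,8,9}; anti-diagonal has {4,5,6,8,9} → only 1 remains.
row 7, column 7 = 7: row 7 has {1,2,3,5,6,8,9}; col 7 has {1,5,6,9}; box has {1,2,3,5,6}; main diagonal has {1,2,3,4,5,6,8,9} → only 7 remains.
row 7, column 9 = 4: row 7 has {1,2,3,5,6,7,8,9}; col 9 has {2,3,5,6,8}; box has {1,2,3,5,6,7} → only 4 remains.
row 8, column 7 = 8: row 8 has {1,2,4,5,6}; col 7 has {1,5,6,7,9}; box has {1,2,3,4,5,6,7} → only 8 remains.
row 8, column 9 = 9: row 8 has {1,2,4,5,6,8}; col 9 has {2,3,4,5,6,8}; box has {1,2,3,4,5,6,7,8} → only 9 remains.
row 1, column 9 = 7: row 1 has {2,3,4,5,6,8,9}; col 9 has {2,3,4,5,6,8,9}; box has {5,6,8,9}; anti-diagonal has {1,4,5,6,8,9} → only 7 remains.
row 2, column 8 = 2: row 2 has {3,5,6,7,8,9}; col 8 has {1,3,5,6,7,8,9}; box has {5,6,7,8,9}; anti-diagonal has {1,4,5,6,7,8,9} → only 2 remains.
row 2, column 9 = 1: row 2 has {2,3,5,6,7,8,9}; col 9 has {2,3,4,5,6,7,8,9}; box has {2,5,6,7,8,9} → only 1 remains.
row 3, column 5 = 7: row 3 has {1,2,5,6,8,9}; col 5 has {2,4,5,6,8,9}; box has {2,3,5,6,8,9} → only 7 remains.
row 3, column 7 = 3: row 3 has {1,2,5,6,7,8,9}; col 7 has {1,5,6,7,8,9}; box has {1,2,5,6,7,8,9}; anti-diagonal has {1,2,4,5,6,7,8,9} → only 3 remains.
row 5, column 4 = 3: row 5 has {1,2,4,5,6,7,8,9}; col 4 has {1,2,5,6,8,9}; box has {1,2,4,5,6,7,8,9} → only 3 remains.
row 6, column 8 = 4: row 6 has {1,3,5,6,7,8,9}; col 8 has {1,2,3,5,6,7,8,9}; box has {1,3,5,6,7,8,9} → only 4 remains.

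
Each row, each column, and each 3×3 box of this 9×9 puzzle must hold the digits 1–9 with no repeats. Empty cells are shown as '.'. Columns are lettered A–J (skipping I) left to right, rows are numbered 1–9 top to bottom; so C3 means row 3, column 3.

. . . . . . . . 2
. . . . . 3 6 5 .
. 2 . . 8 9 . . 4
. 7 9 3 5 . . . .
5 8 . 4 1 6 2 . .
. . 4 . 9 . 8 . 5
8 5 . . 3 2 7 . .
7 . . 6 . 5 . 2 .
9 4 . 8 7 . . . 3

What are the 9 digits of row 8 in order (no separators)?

731645928

F4 = 8 (sole candidate).
C5 = 3 (sole candidate).
F6 = 7 (sole candidate).
C8 = 1: row 8 has {2,5,6,7}; col 3 has {3,4,9}; box has {4,5,7,8,9} → only 1 remains.
E8 = 4: row 8 has {1,2,5,6,7}; col 5 has {1,3,5,7,8,9}; box has {2,3,5,6,7,8} → only 4 remains.
G8 = 9: row 8 has {1,2,4,5,6,7}; col 7 has {2,6,7,8}; box has {2,3,7} → only 9 remains.
J8 = 8: row 8 has {1,2,4,5,6,7,9}; col 9 has {2,3,4,5}; box has {2,3,7,9} → only 8 remains.
F9 = 1 (sole candidate).
G9 = 5 (sole candidate).
H9 = 6 (sole candidate).
E1 = 6 (sole candidate).
F1 = 4 (sole candidate).
E2 = 2 (sole candidate).
D6 = 2 (sole candidate).
C7 = 6 (sole candidate).
D7 = 9 (sole candidate).
J7 = 1 (sole candidate).
B8 = 3: row 8 has {1,2,4,5,6,7,8,9}; col 2 has {2,4,5,7,8}; box has {1,4,5,6,7,8,9} → only 3 remains.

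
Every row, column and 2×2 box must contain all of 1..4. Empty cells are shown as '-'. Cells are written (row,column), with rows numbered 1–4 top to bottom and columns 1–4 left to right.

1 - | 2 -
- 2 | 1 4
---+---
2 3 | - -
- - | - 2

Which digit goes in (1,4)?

(1,2) = 4 (sole candidate).
(1,4) = 3: row 1 has {1,2,4}; col 4 has {2,4}; box has {1,2,4} → only 3 remains.

3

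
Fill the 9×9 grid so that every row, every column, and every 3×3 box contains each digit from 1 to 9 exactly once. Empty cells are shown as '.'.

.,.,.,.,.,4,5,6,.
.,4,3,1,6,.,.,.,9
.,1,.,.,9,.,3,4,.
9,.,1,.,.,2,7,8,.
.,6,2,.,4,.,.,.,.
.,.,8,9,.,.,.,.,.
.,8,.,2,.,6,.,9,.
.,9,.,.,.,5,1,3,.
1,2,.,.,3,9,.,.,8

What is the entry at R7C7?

4

R1C2 = 7: row 1 has {4,5,6}; col 2 has {1,2,4,6,8,9}; box has {1,3,4} → only 7 remains.
R1C3 = 9: row 1 has {4,5,6,7}; col 3 has {1,2,3,8}; box has {1,3,4,7} → only 9 remains.
R4C5 = 5: row 4 has {1,2,7,8,9}; col 5 has {3,4,6,9}; box has {2,4,9} → only 5 remains.
R5C7 = 9: row 5 has {2,4,6}; col 7 has {1,3,5,7}; box has {7,8} → only 9 remains.
R7C7 = 4: row 7 has {2,6,8,9}; col 7 has {1,3,5,7,9}; box has {1,3,8,9} → only 4 remains.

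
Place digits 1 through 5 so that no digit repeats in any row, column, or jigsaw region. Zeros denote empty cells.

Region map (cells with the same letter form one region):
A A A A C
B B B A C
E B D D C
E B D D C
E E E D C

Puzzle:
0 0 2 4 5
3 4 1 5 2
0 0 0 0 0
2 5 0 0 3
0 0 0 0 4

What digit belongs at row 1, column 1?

row 1, column 1 = 1: row 1 has {2,4,5}; col 1 has {2,3}; region has {2,4,5} → only 1 remains.

1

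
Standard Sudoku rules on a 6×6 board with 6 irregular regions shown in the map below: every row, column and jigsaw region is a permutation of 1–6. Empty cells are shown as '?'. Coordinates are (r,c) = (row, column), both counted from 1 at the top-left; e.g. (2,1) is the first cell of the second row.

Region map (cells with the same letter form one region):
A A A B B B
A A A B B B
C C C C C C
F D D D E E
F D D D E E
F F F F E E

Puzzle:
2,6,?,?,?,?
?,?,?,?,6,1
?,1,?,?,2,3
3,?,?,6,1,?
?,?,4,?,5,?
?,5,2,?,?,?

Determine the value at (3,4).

(4,2) = 2: row 4 has {1,3,6}; col 2 has {1,5,6}; region has {4,6} → only 2 remains.
(4,3) = 5: row 4 has {1,2,3,6}; col 3 has {2,4}; region has {2,4,6} → only 5 remains.
(4,6) = 4: row 4 has {1,2,3,5,6}; col 6 has {1,3}; region has {1,5} → only 4 remains.
(5,2) = 3: row 5 has {4,5}; col 2 has {1,2,5,6}; region has {2,4,5,6} → only 3 remains.
(5,4) = 1: row 5 has {3,4,5}; col 4 has {6}; region has {2,3,4,5,6} → only 1 remains.
(6,4) = 4: row 6 has {2,5}; col 4 has {1,6}; region has {2,3,5} → only 4 remains.
(6,5) = 3: row 6 has {2,4,5}; col 5 has {1,2,5,6}; region has {1,4,5} → only 3 remains.
(6,6) = 6: row 6 has {2,3,4,5}; col 6 has {1,3,4}; region has {1,3,4,5} → only 6 remains.
(1,5) = 4: row 1 has {2,6}; col 5 has {1,2,3,5,6}; region has {1,6} → only 4 remains.
(1,6) = 5: row 1 has {2,4,6}; col 6 has {1,3,4,6}; region has {1,4,6} → only 5 remains.
(2,2) = 4: row 2 has {1,6}; col 2 has {1,2,3,5,6}; region has {2,6} → only 4 remains.
(2,3) = 3: row 2 has {1,4,6}; col 3 has {2,4,5}; region has {2,4,6} → only 3 remains.
(2,4) = 2: row 2 has {1,3,4,6}; col 4 has {1,4,6}; region has {1,4,5,6} → only 2 remains.
(3,3) = 6: row 3 has {1,2,3}; col 3 has {2,3,4,5}; region has {1,2,3} → only 6 remains.
(3,4) = 5: row 3 has {1,2,3,6}; col 4 has {1,2,4,6}; region has {1,2,3,6} → only 5 remains.

5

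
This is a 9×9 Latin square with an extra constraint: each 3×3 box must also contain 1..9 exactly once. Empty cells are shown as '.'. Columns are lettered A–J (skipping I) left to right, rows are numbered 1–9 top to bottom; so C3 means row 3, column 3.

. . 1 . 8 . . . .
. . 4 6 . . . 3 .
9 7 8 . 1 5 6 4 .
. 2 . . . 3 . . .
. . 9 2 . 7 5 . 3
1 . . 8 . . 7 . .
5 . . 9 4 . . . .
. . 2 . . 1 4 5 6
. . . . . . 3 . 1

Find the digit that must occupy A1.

A2 = 2: row 2 has {3,4,6}; col 1 has {1,5,9}; box has {1,4,7,8,9} → only 2 remains.
B2 = 5: row 2 has {2,3,4,6}; col 2 has {2,7}; box has {1,2,4,7,8,9} → only 5 remains.
F2 = 9: row 2 has {2,3,4,5,6}; col 6 has {1,3,5,7}; box has {1,5,6,8} → only 9 remains.
D3 = 3: row 3 has {1,4,5,6,7,8,9}; col 4 has {2,6,8,9}; box has {1,5,6,8,9} → only 3 remains.
J3 = 2: row 3 has {1,3,4,5,6,7,8,9}; col 9 has {1,3,6}; box has {3,4,6} → only 2 remains.
E5 = 6: row 5 has {2,3,5,7,9}; col 5 has {1,4,8}; box has {2,3,7,8} → only 6 remains.
F6 = 4: row 6 has {1,7,8}; col 6 has {1,3,5,7,9}; box has {2,3,6,7,8} → only 4 remains.
J6 = 9: row 6 has {1,4,7,8}; col 9 has {1,2,3,6}; box has {3,5,7} → only 9 remains.
D8 = 7: row 8 has {1,2,4,5,6}; col 4 has {2,3,6,8,9}; box has {1,4,9} → only 7 remains.
E8 = 3: row 8 has {1,2,4,5,6,7}; col 5 has {1,4,6,8}; box has {1,4,7,9} → only 3 remains.
D9 = 5: row 9 has {1,3}; col 4 has {2,3,6,7,8,9}; box has {1,3,4,7,9} → only 5 remains.
E9 = 2: row 9 has {1,3,5}; col 5 has {1,3,4,6,8}; box has {1,3,4,5,7,9} → only 2 remains.
D1 = 4: row 1 has {1,8}; col 4 has {2,3,5,6,7,8,9}; box has {1,3,5,6,8,9} → only 4 remains.
F1 = 2: row 1 has {1,4,8}; col 6 has {1,3,4,5,7,9}; box has {1,3,4,5,6,8,9} → only 2 remains.
G1 = 9: row 1 has {1,2,4,8}; col 7 has {3,4,5,6,7}; box has {2,3,4,6} → only 9 remains.
H1 = 7: row 1 has {1,2,4,8,9}; col 8 has {3,4,5}; box has {2,3,4,6,9} → only 7 remains.
J1 = 5: row 1 has {1,2,4,7,8,9}; col 9 has {1,2,3,6,9}; box has {2,3,4,6,7,9} → only 5 remains.
E2 = 7: row 2 has {2,3,4,5,6,9}; col 5 has {1,2,3,4,6,8}; box has {1,2,3,4,5,6,8,9} → only 7 remains.
J2 = 8: row 2 has {2,3,4,5,6,7,9}; col 9 has {1,2,3,5,6,9}; box has {2,3,4,5,6,7,9} → only 8 remains.
D4 = 1: row 4 has {2,3}; col 4 has {2,3,4,5,6,7,8,9}; box has {2,3,4,6,7,8} → only 1 remains.
G4 = 8: row 4 has {1,2,3}; col 7 has {3,4,5,6,7,9}; box has {3,5,7,9} → only 8 remains.
H4 = 6: row 4 has {1,2,3,8}; col 8 has {3,4,5,7}; box has {3,5,7,8,9} → only 6 remains.
J4 = 4: row 4 has {1,2,3,6,8}; col 9 has {1,2,3,5,6,8,9}; box has {3,5,6,7,8,9} → only 4 remains.
H5 = 1: row 5 has {2,3,5,6,7,9}; col 8 has {3,4,5,6,7}; box has {3,4,5,6,7,8,9} → only 1 remains.
E6 = 5: row 6 has {1,4,7,8,9}; col 5 has {1,2,3,4,6,7,8}; box has {1,2,3,4,6,7,8} → only 5 remains.
H6 = 2: row 6 has {1,4,5,7,8,9}; col 8 has {1,3,4,5,6,7}; box has {1,3,4,5,6,7,8,9} → only 2 remains.
G7 = 2: row 7 has {4,5,9}; col 7 has {3,4,5,6,7,8,9}; box has {1,3,4,5,6} → only 2 remains.
H7 = 8: row 7 has {2,4,5,9}; col 8 has {1,2,3,4,5,6,7}; box has {1,2,3,4,5,6} → only 8 remains.
J7 = 7: row 7 has {2,4,5,8,9}; col 9 has {1,2,3,4,5,6,8,9}; box has {1,2,3,4,5,6,8} → only 7 remains.
A8 = 8: row 8 has {1,2,3,4,5,6,7}; col 1 has {1,2,5,9}; box has {2,5} → only 8 remains.
B8 = 9: row 8 has {1,2,3,4,5,6,7,8}; col 2 has {2,5,7}; box has {2,5,8} → only 9 remains.
H9 = 9: row 9 has {1,2,3,5}; col 8 has {1,2,3,4,5,6,7,8}; box has {1,2,3,4,5,6,7,8} → only 9 remains.
G2 = 1: row 2 has {2,3,4,5,6,7,8,9}; col 7 has {2,3,4,5,6,7,8,9}; box has {2,3,4,5,6,7,8,9} → only 1 remains.
A4 = 7: row 4 has {1,2,3,4,6,8}; col 1 has {1,2,5,8,9}; box has {1,2,9} → only 7 remains.
C4 = 5: row 4 has {1,2,3,4,6,7,8}; col 3 has {1,2,4,8,9}; box has {1,2,7,9} → only 5 remains.
E4 = 9: row 4 has {1,2,3,4,5,6,7,8}; col 5 has {1,2,3,4,5,6,7,8}; box has {1,2,3,4,5,6,7,8} → only 9 remains.
A5 = 4: row 5 has {1,2,3,5,6,7,9}; col 1 has {1,2,5,7,8,9}; box has {1,2,5,7,9} → only 4 remains.
B5 = 8: row 5 has {1,2,3,4,5,6,7,9}; col 2 has {2,5,7,9}; box has {1,2,4,5,7,9} → only 8 remains.
F7 = 6: row 7 has {2,4,5,7,8,9}; col 6 has {1,2,3,4,5,7,9}; box has {1,2,3,4,5,7,9} → only 6 remains.
A9 = 6: row 9 has {1,2,3,5,9}; col 1 has {1,2,4,5,7,8,9}; box has {2,5,8,9} → only 6 remains.
B9 = 4: row 9 has {1,2,3,5,6,9}; col 2 has {2,5,7,8,9}; box has {2,5,6,8,9} → only 4 remains.
C9 = 7: row 9 has {1,2,3,4,5,6,9}; col 3 has {1,2,4,5,8,9}; box has {2,4,5,6,8,9} → only 7 remains.
F9 = 8: row 9 has {1,2,3,4,5,6,7,9}; col 6 has {1,2,3,4,5,6,7,9}; box has {1,2,3,4,5,6,7,9} → only 8 remains.
A1 = 3: row 1 has {1,2,4,5,7,8,9}; col 1 has {1,2,4,5,6,7,8,9}; box has {1,2,4,5,7,8,9} → only 3 remains.

3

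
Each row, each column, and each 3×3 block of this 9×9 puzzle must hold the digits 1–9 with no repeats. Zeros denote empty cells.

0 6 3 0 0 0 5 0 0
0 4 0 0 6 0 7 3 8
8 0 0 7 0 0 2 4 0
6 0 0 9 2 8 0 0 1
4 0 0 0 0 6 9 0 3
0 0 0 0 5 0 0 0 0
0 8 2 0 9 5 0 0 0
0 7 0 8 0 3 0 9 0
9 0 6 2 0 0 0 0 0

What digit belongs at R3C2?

9

R1C8 = 1: row 1 has {3,5,6}; col 8 has {3,4,9}; box has {2,3,4,5,7,8} → only 1 remains.
R1C9 = 9: row 1 has {1,3,5,6}; col 9 has {1,3,8}; box has {1,2,3,4,5,7,8} → only 9 remains.
R3C9 = 6: row 3 has {2,4,7,8}; col 9 has {1,3,8,9}; box has {1,2,3,4,5,7,8,9} → only 6 remains.
R4C7 = 4: row 4 has {1,2,6,8,9}; col 7 has {2,5,7,9}; box has {1,3,9} → only 4 remains.
R5C4 = 1: row 5 has {3,4,6,9}; col 4 has {2,7,8,9}; box has {2,5,6,8,9} → only 1 remains.
R5C5 = 7: row 5 has {1,3,4,6,9}; col 5 has {2,5,6,9}; box has {1,2,5,6,8,9} → only 7 remains.
R6C6 = 4: row 6 has {5}; col 6 has {3,5,6,8}; box has {1,2,5,6,7,8,9} → only 4 remains.
R1C4 = 4: row 1 has {1,3,5,6,9}; col 4 has {1,2,7,8,9}; box has {6,7} → only 4 remains.
R1C5 = 8: row 1 has {1,3,4,5,6,9}; col 5 has {2,5,6,7,9}; box has {4,6,7} → only 8 remains.
R1C6 = 2: row 1 has {1,3,4,5,6,8,9}; col 6 has {3,4,5,6,8}; box has {4,6,7,8} → only 2 remains.
R2C4 = 5: row 2 has {3,4,6,7,8}; col 4 has {1,2,4,7,8,9}; box has {2,4,6,7,8} → only 5 remains.
R6C4 = 3: row 6 has {4,5}; col 4 has {1,2,4,5,7,8,9}; box has {1,2,4,5,6,7,8,9} → only 3 remains.
R7C4 = 6: row 7 has {2,5,8,9}; col 4 has {1,2,3,4,5,7,8,9}; box has {2,3,5,8,9} → only 6 remains.
R7C8 = 7: row 7 has {2,5,6,8,9}; col 8 has {1,3,4,9}; box has {9} → only 7 remains.
R7C9 = 4: row 7 has {2,5,6,7,8,9}; col 9 has {1,3,6,8,9}; box has {7,9} → only 4 remains.
R9C9 = 5: row 9 has {2,6,9}; col 9 has {1,3,4,6,8,9}; box has {4,7,9} → only 5 remains.
R1C1 = 7: row 1 has {1,2,3,4,5,6,8,9}; col 1 has {4,6,8,9}; box has {3,4,6,8} → only 7 remains.
R4C8 = 5: row 4 has {1,2,4,6,8,9}; col 8 has {1,3,4,7,9}; box has {1,3,4,9} → only 5 remains.
R8C9 = 2: row 8 has {3,7,8,9}; col 9 has {1,3,4,5,6,8,9}; box has {4,5,7,9} → only 2 remains.
R9C8 = 8: row 9 has {2,5,6,9}; col 8 has {1,3,4,5,7,9}; box has {2,4,5,7,9} → only 8 remains.
R4C2 = 3: row 4 has {1,2,4,5,6,8,9}; col 2 has {4,6,7,8}; box has {4,6} → only 3 remains.
R4C3 = 7: row 4 has {1,2,3,4,5,6,8,9}; col 3 has {2,3,6}; box has {3,4,6} → only 7 remains.
R5C8 = 2: row 5 has {1,3,4,6,7,9}; col 8 has {1,3,4,5,7,8,9}; box has {1,3,4,5,9} → only 2 remains.
R6C8 = 6: row 6 has {3,4,5}; col 8 has {1,2,3,4,5,7,8,9}; box has {1,2,3,4,5,9} → only 6 remains.
R6C9 = 7: row 6 has {3,4,5,6}; col 9 has {1,2,3,4,5,6,8,9}; box has {1,2,3,4,5,6,9} → only 7 remains.
R9C2 = 1: row 9 has {2,5,6,8,9}; col 2 has {3,4,6,7,8}; box has {2,6,7,8,9} → only 1 remains.
R9C5 = 4: row 9 has {1,2,5,6,8,9}; col 5 has {2,5,6,7,8,9}; box has {2,3,5,6,8,9} → only 4 remains.
R9C6 = 7: row 9 has {1,2,4,5,6,8,9}; col 6 has {2,3,4,5,6,8}; box has {2,3,4,5,6,8,9} → only 7 remains.
R9C7 = 3: row 9 has {1,2,4,5,6,7,8,9}; col 7 has {2,4,5,7,9}; box has {2,4,5,7,8,9} → only 3 remains.
R5C2 = 5: row 5 has {1,2,3,4,6,7,9}; col 2 has {1,3,4,6,7,8}; box has {3,4,6,7} → only 5 remains.
R5C3 = 8: row 5 has {1,2,3,4,5,6,7,9}; col 3 has {2,3,6,7}; box has {3,4,5,6,7} → only 8 remains.
R6C7 = 8: row 6 has {3,4,5,6,7}; col 7 has {2,3,4,5,7,9}; box has {1,2,3,4,5,6,7,9} → only 8 remains.
R7C1 = 3: row 7 has {2,4,5,6,7,8,9}; col 1 has {4,6,7,8,9}; box has {1,2,6,7,8,9} → only 3 remains.
R7C7 = 1: row 7 has {2,3,4,5,6,7,8,9}; col 7 has {2,3,4,5,7,8,9}; box has {2,3,4,5,7,8,9} → only 1 remains.
R8C1 = 5: row 8 has {2,3,7,8,9}; col 1 has {3,4,6,7,8,9}; box has {1,2,3,6,7,8,9} → only 5 remains.
R8C3 = 4: row 8 has {2,3,5,7,8,9}; col 3 has {2,3,6,7,8}; box has {1,2,3,5,6,7,8,9} → only 4 remains.
R8C5 = 1: row 8 has {2,3,4,5,7,8,9}; col 5 has {2,4,5,6,7,8,9}; box has {2,3,4,5,6,7,8,9} → only 1 remains.
R8C7 = 6: row 8 has {1,2,3,4,5,7,8,9}; col 7 has {1,2,3,4,5,7,8,9}; box has {1,2,3,4,5,7,8,9} → only 6 remains.
R3C2 = 9: row 3 has {2,4,6,7,8}; col 2 has {1,3,4,5,6,7,8}; box has {3,4,6,7,8} → only 9 remains.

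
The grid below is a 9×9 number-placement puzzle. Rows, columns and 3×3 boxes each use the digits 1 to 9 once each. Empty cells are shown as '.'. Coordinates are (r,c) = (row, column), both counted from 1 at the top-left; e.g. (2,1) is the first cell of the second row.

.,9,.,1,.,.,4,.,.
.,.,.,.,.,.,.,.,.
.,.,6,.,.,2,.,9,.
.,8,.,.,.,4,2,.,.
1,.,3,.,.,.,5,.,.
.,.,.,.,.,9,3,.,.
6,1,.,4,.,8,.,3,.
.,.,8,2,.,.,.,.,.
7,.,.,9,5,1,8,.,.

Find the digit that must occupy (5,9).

(7,5) = 7 (sole candidate).
(7,7) = 9 (sole candidate).
(2,5) = 9 (hidden single in row 2).
(5,9) = 9: in row 5, 9 can only go here (every other open cell in that row sees a 9).

9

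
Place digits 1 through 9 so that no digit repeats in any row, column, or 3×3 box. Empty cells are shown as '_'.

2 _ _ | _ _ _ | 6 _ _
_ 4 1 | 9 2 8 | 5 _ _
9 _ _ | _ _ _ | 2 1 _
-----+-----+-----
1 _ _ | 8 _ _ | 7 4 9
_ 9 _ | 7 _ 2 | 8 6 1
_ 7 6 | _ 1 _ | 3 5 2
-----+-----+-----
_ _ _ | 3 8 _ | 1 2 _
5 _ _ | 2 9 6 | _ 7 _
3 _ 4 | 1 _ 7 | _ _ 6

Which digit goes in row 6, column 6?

row 2, column 8 = 3: row 2 has {1,2,4,5,8,9}; col 8 has {1,2,4,5,6,7}; box has {1,2,5,6} → only 3 remains.
row 2, column 9 = 7: row 2 has {1,2,3,4,5,8,9}; col 9 has {1,2,6,9}; box has {1,2,3,5,6} → only 7 remains.
row 5, column 1 = 4: row 5 has {1,2,6,7,8,9}; col 1 has {1,2,3,5,9}; box has {1,6,7,9} → only 4 remains.
row 6, column 1 = 8: row 6 has {1,2,3,5,6,7}; col 1 has {1,2,3,4,5,9}; box has {1,4,6,7,9} → only 8 remains.
row 6, column 4 = 4: row 6 has {1,2,3,5,6,7,8}; col 4 has {1,2,3,7,8,9}; box has {1,2,7,8} → only 4 remains.
row 6, column 6 = 9: row 6 has {1,2,3,4,5,6,7,8}; col 6 has {2,6,7,8}; box has {1,2,4,7,8} → only 9 remains.

9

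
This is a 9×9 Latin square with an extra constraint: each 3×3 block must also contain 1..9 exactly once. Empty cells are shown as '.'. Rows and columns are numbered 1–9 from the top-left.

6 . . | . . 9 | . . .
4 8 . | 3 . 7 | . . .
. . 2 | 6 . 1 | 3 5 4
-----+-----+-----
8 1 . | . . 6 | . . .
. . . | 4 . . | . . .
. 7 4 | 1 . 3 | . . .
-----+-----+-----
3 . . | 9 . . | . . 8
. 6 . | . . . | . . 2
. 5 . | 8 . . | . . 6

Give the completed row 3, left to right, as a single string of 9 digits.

792681354

row 1, column 2 = 3: row 1 has {6,9}; col 2 has {1,5,6,7,8}; box has {2,4,6,8} → only 3 remains.
row 3, column 2 = 9: row 3 has {1,2,3,4,5,6}; col 2 has {1,3,5,6,7,8}; box has {2,3,4,6,8} → only 9 remains.
row 3, column 5 = 8: row 3 has {1,2,3,4,5,6,9}; col 5 has {}; box has {1,3,6,7,9} → only 8 remains.
row 5, column 2 = 2: row 5 has {4}; col 2 has {1,3,5,6,7,8,9}; box has {1,4,7,8} → only 2 remains.
row 7, column 2 = 4: row 7 has {3,8,9}; col 2 has {1,2,3,5,6,7,8,9}; box has {3,5,6} → only 4 remains.
row 3, column 1 = 7: row 3 has {1,2,3,4,5,6,8,9}; col 1 has {3,4,6,8}; box has {2,3,4,6,8,9} → only 7 remains.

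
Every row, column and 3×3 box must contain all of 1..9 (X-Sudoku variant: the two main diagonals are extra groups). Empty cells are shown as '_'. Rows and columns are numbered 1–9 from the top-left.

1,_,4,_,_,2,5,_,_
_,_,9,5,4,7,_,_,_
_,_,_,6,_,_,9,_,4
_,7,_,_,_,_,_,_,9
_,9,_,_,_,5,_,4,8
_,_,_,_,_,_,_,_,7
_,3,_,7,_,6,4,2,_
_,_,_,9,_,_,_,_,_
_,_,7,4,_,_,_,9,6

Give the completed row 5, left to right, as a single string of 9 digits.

R1C9 = 3: row 1 has {1,2,4,5}; col 9 has {4,6,7,8,9}; box has {4,5,9}; anti-diagonal has {9} → only 3 remains.
R1C4 = 8: row 1 has {1,2,3,4,5}; col 4 has {4,5,6,7,9}; box has {2,4,5,6,7} → only 8 remains.
R1C5 = 9: row 1 has {1,2,3,4,5,8}; col 5 has {4}; box has {2,4,5,6,7,8} → only 9 remains.
R1C2 = 6: row 1 has {1,2,3,4,5,8,9}; col 2 has {3,7,9}; box has {1,4,9} → only 6 remains.
R1C8 = 7: row 1 has {1,2,3,4,5,6,8,9}; col 8 has {2,4,9}; box has {3,4,5,9} → only 7 remains.
R2C1 = 3: in row 2, 3 can only go here (every other open cell in that row sees a 3).
R3C1 = 7: in row 3, 7 can only go here (every other open cell in that row sees a 7).
R5C5 = 7: in row 5, 7 can only go here (every other open cell in that row sees a 7).
R6C6 = 9: in row 6, 9 can only go here (every other open cell in that row sees a 9).
R7C1 = 9: in row 7, 9 can only go here (every other open cell in that row sees a 9).
R8C7 = 7: in row 8, 7 can only go here (every other open cell in that row sees a 7).
R4C6 = 4: in column 6, 4 can only go here (every other open cell in that column sees a 4).
R8C1 = 4: in row 8, 4 can only go here (every other open cell in that row sees a 4).
R6C2 = 4: in row 6, 4 can only go here (every other open cell in that row sees a 4).
R8C3 = 6: in row 8, 6 can only go here (every other open cell in that row sees a 6).
R2C9 = 2: in column 9, 2 can only go here (every other open cell in that column sees a 2).
R2C2 = 8: row 2 has {2,3,4,5,7,9}; col 2 has {3,4,6,7,9}; box has {1,3,4,6,7,9}; main diagonal has {1,4,6,7,9} → only 8 remains.
R3C8 = 8: in row 3, 8 can only go here (every other open cell in that row sees an 8).
R9C7 = 8: in column 7, 8 can only go here (every other open cell in that column sees an 8).
R8C6 = 8: in column 6, 8 can only go here (every other open cell in that column sees an 8).
R7C3 = 8: in row 7, 8 can only go here (every other open cell in that row sees an 8).
R8C8 = 3: in box 9, 3 can only go here (every other open cell in that box sees a 3).
R4C4 = 2: row 4 has {4,7,9}; col 4 has {4,5,6,7,8,9}; box has {4,5,7,9}; main diagonal has {1,3,4,6,7,8,9} → only 2 remains.
R6C4 = 1: row 6 has {4,7,9}; col 4 has {2,4,5,6,7,8,9}; box has {2,4,5,7,9}; anti-diagonal has {3,4,7,8,9} → only 1 remains.
R2C8 = 6: row 2 has {2,3,4,5,7,8,9}; col 8 has {2,3,4,7,8,9}; box has {2,3,4,5,7,8,9}; anti-diagonal has {1,3,4,7,8,9} → only 6 remains.
R3C3 = 5: row 3 has {4,6,7,8,9}; col 3 has {4,6,7,8,9}; box has {1,3,4,6,7,8,9}; main diagonal has {1,2,3,4,6,7,8,9} → only 5 remains.
R5C4 = 3: row 5 has {4,5,7,8,9}; col 4 has {1,2,4,5,6,7,8,9}; box has {1,2,4,5,7,9} → only 3 remains.
R6C8 = 5: row 6 has {1,4,7,9}; col 8 has {2,3,4,6,7,8,9}; box has {4,7,8,9} → only 5 remains.
R2C7 = 1: row 2 has {2,3,4,5,6,7,8,9}; col 7 has {4,5,7,8,9}; box has {2,3,4,5,6,7,8,9} → only 1 remains.
R3C2 = 2: row 3 has {4,5,6,7,8,9}; col 2 has {3,4,6,7,8,9}; box has {1,3,4,5,6,7,8,9} → only 2 remains.
R4C8 = 1: row 4 has {2,4,7,9}; col 8 has {2,3,4,5,6,7,8,9}; box has {4,5,7,8,9} → only 1 remains.
R8C2 = 5: row 8 has {3,4,6,7,8,9}; col 2 has {2,3,4,6,7,8,9}; box has {3,4,6,7,8,9}; anti-diagonal has {1,3,4,6,7,8,9} → only 5 remains.
R8C9 = 1: row 8 has {3,4,5,6,7,8,9}; col 9 has {2,3,4,6,7,8,9}; box has {2,3,4,6,7,8,9} → only 1 remains.
R9C1 = 2: row 9 has {4,6,7,8,9}; col 1 has {1,3,4,7,9}; box has {3,4,5,6,7,8,9}; anti-diagonal has {1,3,4,5,6,7,8,9} → only 2 remains.
R9C2 = 1: row 9 has {2,4,6,7,8,9}; col 2 has {2,3,4,5,6,7,8,9}; box has {2,3,4,5,6,7,8,9} → only 1 remains.
R9C6 = 3: row 9 has {1,2,4,6,7,8,9}; col 6 has {2,4,5,6,7,8,9}; box has {4,6,7,8,9} → only 3 remains.
R3C6 = 1: row 3 has {2,4,5,6,7,8,9}; col 6 has {2,3,4,5,6,7,8,9}; box has {2,4,5,6,7,8,9} → only 1 remains.
R4C3 = 3: row 4 has {1,2,4,7,9}; col 3 has {4,5,6,7,8,9}; box has {4,7,9} → only 3 remains.
R4C7 = 6: row 4 has {1,2,3,4,7,9}; col 7 has {1,4,5,7,8,9}; box has {1,4,5,7,8,9} → only 6 remains.
R5C1 = 6: row 5 has {3,4,5,7,8,9}; col 1 has {1,2,3,4,7,9}; box has {3,4,7,9} → only 6 remains.
R5C7 = 2: row 5 has {3,4,5,6,7,8,9}; col 7 has {1,4,5,6,7,8,9}; box has {1,4,5,6,7,8,9} → only 2 remains.
R6C1 = 8: row 6 has {1,4,5,7,9}; col 1 has {1,2,3,4,6,7,9}; box has {3,4,6,7,9} → only 8 remains.
R6C3 = 2: row 6 has {1,4,5,7,8,9}; col 3 has {3,4,5,6,7,8,9}; box has {3,4,6,7,8,9} → only 2 remains.
R6C5 = 6: row 6 has {1,2,4,5,7,8,9}; col 5 has {4,7,9}; box has {1,2,3,4,5,7,9} → only 6 remains.
R6C7 = 3: row 6 has {1,2,4,5,6,7,8,9}; col 7 has {1,2,4,5,6,7,8,9}; box has {1,2,4,5,6,7,8,9} → only 3 remains.
R7C9 = 5: row 7 has {2,3,4,6,7,8,9}; col 9 has {1,2,3,4,6,7,8,9}; box has {1,2,3,4,6,7,8,9} → only 5 remains.
R8C5 = 2: row 8 has {1,3,4,5,6,7,8,9}; col 5 has {4,6,7,9}; box has {3,4,6,7,8,9} → only 2 remains.
R9C5 = 5: row 9 has {1,2,3,4,6,7,8,9}; col 5 has {2,4,6,7,9}; box has {2,3,4,6,7,8,9} → only 5 remains.
R3C5 = 3: row 3 has {1,2,4,5,6,7,8,9}; col 5 has {2,4,5,6,7,9}; box has {1,2,4,5,6,7,8,9} → only 3 remains.
R4C1 = 5: row 4 has {1,2,3,4,6,7,9}; col 1 has {1,2,3,4,6,7,8,9}; box has {2,3,4,6,7,8,9} → only 5 remains.
R4C5 = 8: row 4 has {1,2,3,4,5,6,7,9}; col 5 has {2,3,4,5,6,7,9}; box has {1,2,3,4,5,6,7,9} → only 8 remains.
R5C3 = 1: row 5 has {2,3,4,5,6,7,8,9}; col 3 has {2,3,4,5,6,7,8,9}; box has {2,3,4,5,6,7,8,9} → only 1 remains.

691375248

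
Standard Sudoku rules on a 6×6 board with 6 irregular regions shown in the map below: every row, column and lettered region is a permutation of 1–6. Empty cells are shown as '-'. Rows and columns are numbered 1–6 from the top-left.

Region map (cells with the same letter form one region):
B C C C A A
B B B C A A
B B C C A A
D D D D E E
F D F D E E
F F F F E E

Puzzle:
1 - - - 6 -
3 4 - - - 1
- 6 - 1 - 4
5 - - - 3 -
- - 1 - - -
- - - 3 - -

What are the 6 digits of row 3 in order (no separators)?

263154

r3c1 = 2: row 3 has {1,4,6}; col 1 has {1,3,5}; region has {1,3,4,6} → only 2 remains.
r3c5 = 5: row 3 has {1,2,4,6}; col 5 has {3,6}; region has {1,4,6} → only 5 remains.
r2c3 = 5: row 2 has {1,3,4}; col 3 has {1}; region has {1,2,3,4,6} → only 5 remains.
r2c5 = 2: row 2 has {1,3,4,5}; col 5 has {3,5,6}; region has {1,4,5,6} → only 2 remains.
r3c3 = 3: row 3 has {1,2,4,5,6}; col 3 has {1,5}; region has {1} → only 3 remains.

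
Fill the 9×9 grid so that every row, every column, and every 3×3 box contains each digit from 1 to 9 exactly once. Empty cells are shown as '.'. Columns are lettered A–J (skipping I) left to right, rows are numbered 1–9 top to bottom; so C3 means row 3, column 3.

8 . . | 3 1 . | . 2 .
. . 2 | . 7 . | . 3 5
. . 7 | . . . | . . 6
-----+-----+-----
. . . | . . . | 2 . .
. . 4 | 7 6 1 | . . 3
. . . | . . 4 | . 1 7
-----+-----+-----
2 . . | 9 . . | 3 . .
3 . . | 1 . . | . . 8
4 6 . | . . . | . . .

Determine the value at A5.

G1 = 7 (hidden single in row 1).
B3 = 3 (hidden single in row 3).
B5 = 2 (hidden single in row 5).
A4 = 7 (hidden single in column 1).
D2 = 6 (hidden single in column 4).
C1 = 6 (hidden single in row 1).
H4 = 6 (hidden single in row 4).
J4 = 4 (hidden single in row 4).
J1 = 9 (sole candidate).
J7 = 1 (sole candidate).
J9 = 2 (sole candidate).
F1 = 5 (sole candidate).
B1 = 4 (sole candidate).
G2 = 4 (hidden single in row 2).
H3 = 8 (sole candidate).
G3 = 1 (sole candidate).
F2 = 8 (hidden single in row 2).
A3 = 5 (hidden single in row 3).
A5 = 9: row 5 has {1,2,3,4,6,7}; col 1 has {2,3,4,5,7,8}; box has {2,4,7} → only 9 remains.

9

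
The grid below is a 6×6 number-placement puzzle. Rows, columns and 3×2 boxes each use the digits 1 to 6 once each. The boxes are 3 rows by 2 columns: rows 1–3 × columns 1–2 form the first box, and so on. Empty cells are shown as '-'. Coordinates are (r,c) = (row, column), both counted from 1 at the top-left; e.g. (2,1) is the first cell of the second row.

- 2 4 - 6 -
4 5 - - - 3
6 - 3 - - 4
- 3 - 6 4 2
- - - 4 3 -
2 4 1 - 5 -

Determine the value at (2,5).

(3,2) = 1: row 3 has {3,4,6}; col 2 has {2,3,4,5}; box has {2,4,5,6} → only 1 remains.
(3,5) = 2: row 3 has {1,3,4,6}; col 5 has {3,4,5,6}; box has {3,4,6} → only 2 remains.
(4,3) = 5: row 4 has {2,3,4,6}; col 3 has {1,3,4}; box has {1,4,6} → only 5 remains.
(5,2) = 6: row 5 has {3,4}; col 2 has {1,2,3,4,5}; box has {2,3,4} → only 6 remains.
(5,3) = 2: row 5 has {3,4,6}; col 3 has {1,3,4,5}; box has {1,4,5,6} → only 2 remains.
(5,6) = 1: row 5 has {2,3,4,6}; col 6 has {2,3,4}; box has {2,3,4,5} → only 1 remains.
(6,4) = 3: row 6 has {1,2,4,5}; col 4 has {4,6}; box has {1,2,4,5,6} → only 3 remains.
(6,6) = 6: row 6 has {1,2,3,4,5}; col 6 has {1,2,3,4}; box has {1,2,3,4,5} → only 6 remains.
(1,1) = 3: row 1 has {2,4,6}; col 1 has {2,4,6}; box has {1,2,4,5,6} → only 3 remains.
(1,6) = 5: row 1 has {2,3,4,6}; col 6 has {1,2,3,4,6}; box has {2,3,4,6} → only 5 remains.
(2,3) = 6: row 2 has {3,4,5}; col 3 has {1,2,3,4,5}; box has {3,4} → only 6 remains.
(2,5) = 1: row 2 has {3,4,5,6}; col 5 has {2,3,4,5,6}; box has {2,3,4,5,6} → only 1 remains.

1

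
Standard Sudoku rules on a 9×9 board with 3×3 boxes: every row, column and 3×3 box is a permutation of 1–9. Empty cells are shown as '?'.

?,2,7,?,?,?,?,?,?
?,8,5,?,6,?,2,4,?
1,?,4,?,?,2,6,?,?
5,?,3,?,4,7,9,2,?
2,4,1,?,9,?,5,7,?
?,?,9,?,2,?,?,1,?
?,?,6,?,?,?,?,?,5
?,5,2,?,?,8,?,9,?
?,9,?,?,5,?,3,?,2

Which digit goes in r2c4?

7

r3c2 = 3 (sole candidate).
r4c2 = 6 (sole candidate).
r4c9 = 8 (sole candidate).
r6c2 = 7 (sole candidate).
r6c7 = 4 (sole candidate).
r7c2 = 1 (sole candidate).
r7c8 = 8 (sole candidate).
r9c3 = 8 (sole candidate).
r9c8 = 6 (sole candidate).
r2c1 = 9 (sole candidate).
r3c8 = 5 (sole candidate).
r4c4 = 1 (sole candidate).
r6c1 = 8 (sole candidate).
r7c7 = 7 (sole candidate).
r8c7 = 1 (sole candidate).
r8c9 = 4 (sole candidate).
r1c1 = 6 (sole candidate).
r1c7 = 8 (sole candidate).
r1c8 = 3 (sole candidate).
r7c5 = 3 (sole candidate).
r8c5 = 7 (sole candidate).
r9c4 = 4 (sole candidate).
r9c6 = 1 (sole candidate).
r1c5 = 1 (sole candidate).
r1c9 = 9 (sole candidate).
r2c6 = 3 (sole candidate).
r3c5 = 8 (sole candidate).
r3c9 = 7 (sole candidate).
r5c6 = 6 (sole candidate).
r5c9 = 3 (sole candidate).
r6c6 = 5 (sole candidate).
r6c9 = 6 (sole candidate).
r7c1 = 4 (sole candidate).
r7c6 = 9 (sole candidate).
r8c1 = 3 (sole candidate).
r8c4 = 6 (sole candidate).
r9c1 = 7 (sole candidate).
r1c4 = 5 (sole candidate).
r1c6 = 4 (sole candidate).
r2c4 = 7: row 2 has {2,3,4,5,6,8,9}; col 4 has {1,4,5,6}; box has {1,2,3,4,5,6,8} → only 7 remains.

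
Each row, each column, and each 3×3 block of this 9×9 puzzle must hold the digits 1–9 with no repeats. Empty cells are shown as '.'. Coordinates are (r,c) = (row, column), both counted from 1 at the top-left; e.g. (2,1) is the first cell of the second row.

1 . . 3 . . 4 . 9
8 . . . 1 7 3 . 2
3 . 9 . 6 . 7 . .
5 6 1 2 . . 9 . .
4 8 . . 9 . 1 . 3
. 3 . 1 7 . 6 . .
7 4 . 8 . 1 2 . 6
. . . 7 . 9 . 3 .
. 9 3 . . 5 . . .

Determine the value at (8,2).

1

(2,2) = 5: row 2 has {1,2,3,7,8}; col 2 has {3,4,6,8,9}; box has {1,3,8,9} → only 5 remains.
(2,8) = 6: row 2 has {1,2,3,5,7,8}; col 8 has {3}; box has {2,3,4,7,9} → only 6 remains.
(3,2) = 2: row 3 has {3,6,7,9}; col 2 has {3,4,5,6,8,9}; box has {1,3,5,8,9} → only 2 remains.
(5,6) = 6: row 5 has {1,3,4,8,9}; col 6 has {1,5,7,9}; box has {1,2,7,9} → only 6 remains.
(6,3) = 2: row 6 has {1,3,6,7}; col 3 has {1,3,9}; box has {1,3,4,5,6,8} → only 2 remains.
(7,3) = 5: row 7 has {1,2,4,6,7,8}; col 3 has {1,2,3,9}; box has {3,4,7,9} → only 5 remains.
(7,5) = 3: row 7 has {1,2,4,5,6,7,8}; col 5 has {1,6,7,9}; box has {1,5,7,8,9} → only 3 remains.
(7,8) = 9: row 7 has {1,2,3,4,5,6,7,8}; col 8 has {3,6}; box has {2,3,6} → only 9 remains.
(8,2) = 1: row 8 has {3,7,9}; col 2 has {2,3,4,5,6,8,9}; box has {3,4,5,7,9} → only 1 remains.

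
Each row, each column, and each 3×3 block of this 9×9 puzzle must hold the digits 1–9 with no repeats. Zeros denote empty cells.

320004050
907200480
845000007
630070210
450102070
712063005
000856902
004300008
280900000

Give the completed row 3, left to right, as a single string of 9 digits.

845639127

row 2, column 2 = 6: row 2 has {2,4,7,8,9}; col 2 has {1,2,3,4,5,8}; box has {2,3,4,5,7,8,9} → only 6 remains.
row 3, column 4 = 6: row 3 has {4,5,7,8}; col 4 has {1,2,3,8,9}; box has {2,4} → only 6 remains.
row 6, column 4 = 4: row 6 has {1,2,3,5,6,7}; col 4 has {1,2,3,6,8,9}; box has {1,2,3,6,7} → only 4 remains.
row 6, column 7 = 8: row 6 has {1,2,3,4,5,6,7}; col 7 has {2,4,9}; box has {1,2,5,7} → only 8 remains.
row 6, column 8 = 9: row 6 has {1,2,3,4,5,6,7,8}; col 8 has {1,5,7,8}; box has {1,2,5,7,8} → only 9 remains.
row 7, column 1 = 1: row 7 has {2,5,6,8,9}; col 1 has {2,3,4,6,7,8,9}; box has {2,4,8} → only 1 remains.
row 7, column 2 = 7: row 7 has {1,2,5,6,8,9}; col 2 has {1,2,3,4,5,6,8}; box has {1,2,4,8} → only 7 remains.
row 7, column 3 = 3: row 7 has {1,2,5,6,7,8,9}; col 3 has {2,4,5,7}; box has {1,2,4,7,8} → only 3 remains.
row 7, column 8 = 4: row 7 has {1,2,3,5,6,7,8,9}; col 8 has {1,5,7,8,9}; box has {2,8,9} → only 4 remains.
row 8, column 1 = 5: row 8 has {3,4,8}; col 1 has {1,2,3,4,6,7,8,9}; box has {1,2,3,4,7,8} → only 5 remains.
row 8, column 2 = 9: row 8 has {3,4,5,8}; col 2 has {1,2,3,4,5,6,7,8}; box has {1,2,3,4,5,7,8} → only 9 remains.
row 8, column 8 = 6: row 8 has {3,4,5,8,9}; col 8 has {1,4,5,7,8,9}; box has {2,4,8,9} → only 6 remains.
row 9, column 3 = 6: row 9 has {2,8,9}; col 3 has {2,3,4,5,7}; box has {1,2,3,4,5,7,8,9} → only 6 remains.
row 9, column 8 = 3: row 9 has {2,6,8,9}; col 8 has {1,4,5,6,7,8,9}; box has {2,4,6,8,9} → only 3 remains.
row 9, column 9 = 1: row 9 has {2,3,6,8,9}; col 9 has {2,5,7,8}; box has {2,3,4,6,8,9} → only 1 remains.
row 1, column 3 = 1: row 1 has {2,3,4,5}; col 3 has {2,3,4,5,6,7}; box has {2,3,4,5,6,7,8,9} → only 1 remains.
row 1, column 4 = 7: row 1 has {1,2,3,4,5}; col 4 has {1,2,3,4,6,8,9}; box has {2,4,6} → only 7 remains.
row 1, column 7 = 6: row 1 has {1,2,3,4,5,7}; col 7 has {2,4,8,9}; box has {4,5,7,8} → only 6 remains.
row 1, column 9 = 9: row 1 has {1,2,3,4,5,6,7}; col 9 has {1,2,5,7,8}; box has {4,5,6,7,8} → only 9 remains.
row 2, column 9 = 3: row 2 has {2,4,6,7,8,9}; col 9 has {1,2,5,7,8,9}; box has {4,5,6,7,8,9} → only 3 remains.
row 3, column 7 = 1: row 3 has {4,5,6,7,8}; col 7 has {2,4,6,8,9}; box has {3,4,5,6,7,8,9} → only 1 remains.
row 3, column 8 = 2: row 3 has {1,4,5,6,7,8}; col 8 has {1,3,4,5,6,7,8,9}; box has {1,3,4,5,6,7,8,9} → only 2 remains.
row 4, column 4 = 5: row 4 has {1,2,3,6,7}; col 4 has {1,2,3,4,6,7,8,9}; box has {1,2,3,4,6,7} → only 5 remains.
row 4, column 9 = 4: row 4 has {1,2,3,5,6,7}; col 9 has {1,2,3,5,7,8,9}; box has {1,2,5,7,8,9} → only 4 remains.
row 5, column 7 = 3: row 5 has {1,2,4,5,7}; col 7 has {1,2,4,6,8,9}; box has {1,2,4,5,7,8,9} → only 3 remains.
row 5, column 9 = 6: row 5 has {1,2,3,4,5,7}; col 9 has {1,2,3,4,5,7,8,9}; box has {1,2,3,4,5,7,8,9} → only 6 remains.
row 8, column 7 = 7: row 8 has {3,4,5,6,8,9}; col 7 has {1,2,3,4,6,8,9}; box has {1,2,3,4,6,8,9} → only 7 remains.
row 9, column 5 = 4: row 9 has {1,2,3,6,8,9}; col 5 has {5,6,7}; box has {3,5,6,8,9} → only 4 remains.
row 9, column 6 = 7: row 9 has {1,2,3,4,6,8,9}; col 6 has {2,3,4,6}; box has {3,4,5,6,8,9} → only 7 remains.
row 9, column 7 = 5: row 9 has {1,2,3,4,6,7,8,9}; col 7 has {1,2,3,4,6,7,8,9}; box has {1,2,3,4,6,7,8,9} → only 5 remains.
row 1, column 5 = 8: row 1 has {1,2,3,4,5,6,7,9}; col 5 has {4,5,6,7}; box has {2,4,6,7} → only 8 remains.
row 2, column 5 = 1: row 2 has {2,3,4,6,7,8,9}; col 5 has {4,5,6,7,8}; box has {2,4,6,7,8} → only 1 remains.
row 2, column 6 = 5: row 2 has {1,2,3,4,6,7,8,9}; col 6 has {2,3,4,6,7}; box has {1,2,4,6,7,8} → only 5 remains.
row 3, column 6 = 9: row 3 has {1,2,4,5,6,7,8}; col 6 has {2,3,4,5,6,7}; box has {1,2,4,5,6,7,8} → only 9 remains.
row 4, column 6 = 8: row 4 has {1,2,3,4,5,6,7}; col 6 has {2,3,4,5,6,7,9}; box has {1,2,3,4,5,6,7} → only 8 remains.
row 5, column 5 = 9: row 5 has {1,2,3,4,5,6,7}; col 5 has {1,4,5,6,7,8}; box has {1,2,3,4,5,6,7,8} → only 9 remains.
row 8, column 5 = 2: row 8 has {3,4,5,6,7,8,9}; col 5 has {1,4,5,6,7,8,9}; box has {3,4,5,6,7,8,9} → only 2 remains.
row 8, column 6 = 1: row 8 has {2,3,4,5,6,7,8,9}; col 6 has {2,3,4,5,6,7,8,9}; box has {2,3,4,5,6,7,8,9} → only 1 remains.
row 3, column 5 = 3: row 3 has {1,2,4,5,6,7,8,9}; col 5 has {1,2,4,5,6,7,8,9}; box has {1,2,4,5,6,7,8,9} → only 3 remains.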